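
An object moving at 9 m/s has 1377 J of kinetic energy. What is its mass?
m = 2·KE/v² = 2·1377/(9)² = 34.0 kg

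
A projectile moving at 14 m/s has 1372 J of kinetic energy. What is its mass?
m = 2·KE/v² = 2·1372/(14)² = 14.0 kg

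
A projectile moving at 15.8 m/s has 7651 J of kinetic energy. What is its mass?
m = 2·KE/v² = 2·7651/(15.8)² = 61.3 kg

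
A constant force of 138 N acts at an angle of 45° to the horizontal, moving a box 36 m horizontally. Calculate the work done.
W = F·d·cosθ = (138)(36)cos(45°) = 3513 J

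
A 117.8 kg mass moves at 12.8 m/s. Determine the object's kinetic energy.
KE = ½mv² = ½(117.8)(12.8)² = 9650 J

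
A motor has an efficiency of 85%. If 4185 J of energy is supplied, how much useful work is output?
W_out = η·W_in = 0.85·4185 = 3557.25 J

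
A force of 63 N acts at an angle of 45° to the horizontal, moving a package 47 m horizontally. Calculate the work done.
W = F·d·cosθ = (63)(47)cos(45°) = 2094 J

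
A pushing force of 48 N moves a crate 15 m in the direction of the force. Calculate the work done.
W = F·d = (48)(15) = 720.0 J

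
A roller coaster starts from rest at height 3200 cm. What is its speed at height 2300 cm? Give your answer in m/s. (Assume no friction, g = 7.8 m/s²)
Convert to SI: h₁−h₂ = 9.0 m
mgh₁ = mgh₂ + ½mv² ⇒ v = √(2g(h₁−h₂)) = √(2·7.8·9.0) = 11.85 m/s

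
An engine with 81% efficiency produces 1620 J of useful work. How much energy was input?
W_in = W_out/η = 1620/0.81 = 2000 J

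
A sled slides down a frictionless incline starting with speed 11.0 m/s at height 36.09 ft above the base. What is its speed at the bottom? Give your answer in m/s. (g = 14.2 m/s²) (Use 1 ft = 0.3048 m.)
Convert to SI: v₀ = 11.0 m/s, h = 11.0002 m
½mv₀² + mgh = ½mv² ⇒ v = √(v₀² + 2gh) = √(11.0² + 2·14.2·11.0002) = 20.82 m/s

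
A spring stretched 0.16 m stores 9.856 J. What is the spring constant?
k = 2·PE/x² = 2·9.856/(0.16)² = 770.0 N/m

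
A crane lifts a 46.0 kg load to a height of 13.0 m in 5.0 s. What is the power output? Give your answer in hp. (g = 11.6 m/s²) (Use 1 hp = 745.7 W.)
P = mgh/t = (46.0)(11.6)(13.0)/5.0 = 1387.36 W = 1.86 hp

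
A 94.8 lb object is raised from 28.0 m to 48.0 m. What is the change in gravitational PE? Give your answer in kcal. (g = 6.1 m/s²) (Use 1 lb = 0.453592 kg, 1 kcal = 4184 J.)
Convert to SI: m = 43.0005 kg, Δh = 20.0 m
ΔPE = mgΔh = (43.0005)(6.1)(20.0) = 5246.06 J = 1.254 kcal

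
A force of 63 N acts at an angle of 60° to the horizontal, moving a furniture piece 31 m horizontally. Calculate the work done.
W = F·d·cosθ = (63)(31)cos(60°) = 976.5 J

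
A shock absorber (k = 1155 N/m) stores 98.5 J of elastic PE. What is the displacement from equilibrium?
x = √(2·PE/k) = √(2·98.5/1155) = 0.413 m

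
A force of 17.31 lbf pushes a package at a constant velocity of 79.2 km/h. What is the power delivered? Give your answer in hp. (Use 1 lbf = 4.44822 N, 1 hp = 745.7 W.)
Convert to SI: F = 76.9987 N, v = 22.0 m/s
P = Fv = (76.9987)(22.0) = 1693.97 W = 2.272 hp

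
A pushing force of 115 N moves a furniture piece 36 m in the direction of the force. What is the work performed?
W = F·d = (115)(36) = 4140 J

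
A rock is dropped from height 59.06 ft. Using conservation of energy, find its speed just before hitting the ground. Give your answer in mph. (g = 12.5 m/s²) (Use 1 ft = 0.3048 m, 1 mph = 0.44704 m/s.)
Convert to SI: h = 18.0015 m
mgh = ½mv² ⇒ v = √(2gh) = √(2·12.5·18.0015) = 21.2141 m/s = 47.45 mph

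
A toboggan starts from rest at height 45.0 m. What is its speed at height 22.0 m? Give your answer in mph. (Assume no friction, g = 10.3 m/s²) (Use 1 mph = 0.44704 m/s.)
mgh₁ = mgh₂ + ½mv² ⇒ v = √(2g(h₁−h₂)) = √(2·10.3·23.0) = 21.7669 m/s = 48.69 mph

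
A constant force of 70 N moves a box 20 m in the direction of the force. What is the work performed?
W = F·d = (70)(20) = 1400 J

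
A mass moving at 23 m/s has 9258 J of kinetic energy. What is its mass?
m = 2·KE/v² = 2·9258/(23)² = 35.0 kg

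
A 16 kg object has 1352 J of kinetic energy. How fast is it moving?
v = √(2·KE/m) = √(2·1352/16) = 13.0 m/s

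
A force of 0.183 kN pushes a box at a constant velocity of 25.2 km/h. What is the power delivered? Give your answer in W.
Convert to SI: F = 183.0 N, v = 7.0 m/s
P = Fv = (183.0)(7.0) = 1281 W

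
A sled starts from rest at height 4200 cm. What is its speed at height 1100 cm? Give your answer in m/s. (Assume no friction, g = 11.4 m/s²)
Convert to SI: h₁−h₂ = 31.0 m
mgh₁ = mgh₂ + ½mv² ⇒ v = √(2g(h₁−h₂)) = √(2·11.4·31.0) = 26.59 m/s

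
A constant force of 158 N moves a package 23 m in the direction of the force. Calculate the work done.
W = F·d = (158)(23) = 3634 J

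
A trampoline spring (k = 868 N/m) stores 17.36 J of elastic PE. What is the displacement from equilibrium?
x = √(2·PE/k) = √(2·17.36/868) = 0.2 m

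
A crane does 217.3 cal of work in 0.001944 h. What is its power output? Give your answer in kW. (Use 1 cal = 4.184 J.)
Convert to SI: W = 909.183 J, t = 6.9984 s
P = W/t = 909.183/6.9984 = 129.913 W = 0.1299 kW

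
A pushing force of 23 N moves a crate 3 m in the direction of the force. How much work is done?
W = F·d = (23)(3) = 69.0 J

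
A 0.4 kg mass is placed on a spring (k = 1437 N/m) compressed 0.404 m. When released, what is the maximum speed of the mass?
½kx² = ½mv² ⇒ v = x√(k/m) = (0.404)√(1437/0.4) = 24.21 m/s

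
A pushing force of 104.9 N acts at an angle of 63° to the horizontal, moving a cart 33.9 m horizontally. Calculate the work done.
W = F·d·cosθ = (104.9)(33.9)cos(63°) = 1614 J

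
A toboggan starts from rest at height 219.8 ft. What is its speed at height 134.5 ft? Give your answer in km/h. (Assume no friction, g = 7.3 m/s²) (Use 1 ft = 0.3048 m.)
Convert to SI: h₁−h₂ = 25.9994 m
mgh₁ = mgh₂ + ½mv² ⇒ v = √(2g(h₁−h₂)) = √(2·7.3·25.9994) = 19.4831 m/s = 70.14 km/h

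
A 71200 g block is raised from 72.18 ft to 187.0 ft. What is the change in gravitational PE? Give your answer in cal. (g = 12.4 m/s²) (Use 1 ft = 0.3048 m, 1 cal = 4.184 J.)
Convert to SI: m = 71.2 kg, Δh = 34.9971 m
ΔPE = mgΔh = (71.2)(12.4)(34.9971) = 30898.3 J = 7385 cal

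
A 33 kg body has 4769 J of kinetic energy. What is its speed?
v = √(2·KE/m) = √(2·4769/33) = 17.0 m/s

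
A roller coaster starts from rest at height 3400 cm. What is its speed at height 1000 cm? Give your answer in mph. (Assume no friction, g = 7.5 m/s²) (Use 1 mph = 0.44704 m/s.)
Convert to SI: h₁−h₂ = 24.0 m
mgh₁ = mgh₂ + ½mv² ⇒ v = √(2g(h₁−h₂)) = √(2·7.5·24.0) = 18.9737 m/s = 42.44 mph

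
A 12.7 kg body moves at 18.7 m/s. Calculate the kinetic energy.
KE = ½mv² = ½(12.7)(18.7)² = 2221 J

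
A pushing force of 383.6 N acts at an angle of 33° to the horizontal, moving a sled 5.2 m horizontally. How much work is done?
W = F·d·cosθ = (383.6)(5.2)cos(33°) = 1673 J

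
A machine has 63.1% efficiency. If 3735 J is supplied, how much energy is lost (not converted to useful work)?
W_lost = W_in(1 − η) = 3735·(1 − 0.631) = 1378 J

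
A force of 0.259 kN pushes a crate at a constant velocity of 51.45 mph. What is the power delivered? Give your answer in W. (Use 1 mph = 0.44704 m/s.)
Convert to SI: F = 259.0 N, v = 23.0002 m/s
P = Fv = (259.0)(23.0002) = 5957 W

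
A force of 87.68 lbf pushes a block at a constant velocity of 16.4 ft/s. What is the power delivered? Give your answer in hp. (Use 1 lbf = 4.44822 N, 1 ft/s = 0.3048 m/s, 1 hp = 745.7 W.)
Convert to SI: F = 390.02 N, v = 4.99872 m/s
P = Fv = (390.02)(4.99872) = 1949.6 W = 2.614 hp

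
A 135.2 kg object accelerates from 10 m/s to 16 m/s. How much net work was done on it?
W = ΔKE = ½m(v₂² − v₁²) = ½(135.2)(16² − 10²) = 10545.6 J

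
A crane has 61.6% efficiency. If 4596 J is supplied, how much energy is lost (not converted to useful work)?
W_lost = W_in(1 − η) = 4596·(1 − 0.616) = 1765 J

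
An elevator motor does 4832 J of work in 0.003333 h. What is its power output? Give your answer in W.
Convert to SI: W = 4832.0 J, t = 11.9988 s
P = W/t = 4832.0/11.9988 = 402.7 W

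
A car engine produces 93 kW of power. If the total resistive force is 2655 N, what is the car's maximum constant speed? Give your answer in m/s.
P = Fv ⇒ v = P/F = 93000 W/2655.0 N = 35.03 m/s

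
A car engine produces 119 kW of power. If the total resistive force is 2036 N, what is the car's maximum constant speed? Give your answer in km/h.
P = Fv ⇒ v = P/F = 119000 W/2036.0 N = 58.4479 m/s = 210.4 km/h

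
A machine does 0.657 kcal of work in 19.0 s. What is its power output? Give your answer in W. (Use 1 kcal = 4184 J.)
Convert to SI: W = 2748.89 J, t = 19.0 s
P = W/t = 2748.89/19.0 = 144.7 W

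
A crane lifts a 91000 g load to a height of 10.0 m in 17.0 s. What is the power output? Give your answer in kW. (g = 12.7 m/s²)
Convert to SI: m = 91.0 kg, h = 10.0 m, t = 17.0 s
P = mgh/t = (91.0)(12.7)(10.0)/17.0 = 679.824 W = 0.6798 kW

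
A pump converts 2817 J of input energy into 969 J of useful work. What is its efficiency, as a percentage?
η = W_out/W_in = 969/2817 = 34.4%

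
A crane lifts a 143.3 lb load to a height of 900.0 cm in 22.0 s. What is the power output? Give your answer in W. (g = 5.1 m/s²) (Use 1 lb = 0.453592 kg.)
Convert to SI: m = 64.9997 kg, h = 9.0 m, t = 22.0 s
P = mgh/t = (64.9997)(5.1)(9.0)/22.0 = 135.6 W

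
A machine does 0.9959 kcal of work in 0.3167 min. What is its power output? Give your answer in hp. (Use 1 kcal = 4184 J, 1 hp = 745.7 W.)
Convert to SI: W = 4166.85 J, t = 19.002 s
P = W/t = 4166.85/19.002 = 219.285 W = 0.2941 hp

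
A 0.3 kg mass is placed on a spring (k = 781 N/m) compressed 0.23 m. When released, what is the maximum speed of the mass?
½kx² = ½mv² ⇒ v = x√(k/m) = (0.23)√(781/0.3) = 11.74 m/s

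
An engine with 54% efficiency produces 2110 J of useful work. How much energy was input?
W_in = W_out/η = 2110/0.54 = 3907 J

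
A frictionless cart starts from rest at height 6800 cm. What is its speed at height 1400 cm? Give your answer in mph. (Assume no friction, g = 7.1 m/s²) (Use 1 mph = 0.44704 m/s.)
Convert to SI: h₁−h₂ = 54.0 m
mgh₁ = mgh₂ + ½mv² ⇒ v = √(2g(h₁−h₂)) = √(2·7.1·54.0) = 27.6912 m/s = 61.94 mph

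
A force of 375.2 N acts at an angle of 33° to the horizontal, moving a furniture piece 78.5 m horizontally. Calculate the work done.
W = F·d·cosθ = (375.2)(78.5)cos(33°) = 24700 J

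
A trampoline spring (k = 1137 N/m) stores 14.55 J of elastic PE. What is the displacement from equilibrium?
x = √(2·PE/k) = √(2·14.55/1137) = 0.16 m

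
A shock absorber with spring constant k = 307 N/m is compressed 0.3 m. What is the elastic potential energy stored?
PE = ½kx² = ½(307)(0.3)² = 13.82 J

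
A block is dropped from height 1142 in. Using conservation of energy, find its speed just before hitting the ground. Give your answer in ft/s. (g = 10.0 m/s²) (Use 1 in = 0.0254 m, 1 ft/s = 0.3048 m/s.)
Convert to SI: h = 29.0068 m
mgh = ½mv² ⇒ v = √(2gh) = √(2·10.0·29.0068) = 24.086 m/s = 79.02 ft/s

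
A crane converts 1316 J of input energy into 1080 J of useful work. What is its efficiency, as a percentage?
η = W_out/W_in = 1080/1316 = 82.07%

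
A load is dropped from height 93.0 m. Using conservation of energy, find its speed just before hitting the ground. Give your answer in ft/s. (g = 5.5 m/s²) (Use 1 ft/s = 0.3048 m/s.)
mgh = ½mv² ⇒ v = √(2gh) = √(2·5.5·93.0) = 31.9844 m/s = 104.9 ft/s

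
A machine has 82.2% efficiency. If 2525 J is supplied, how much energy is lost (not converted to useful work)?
W_lost = W_in(1 − η) = 2525·(1 − 0.822) = 449.5 J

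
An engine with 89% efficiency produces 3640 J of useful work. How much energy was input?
W_in = W_out/η = 3640/0.89 = 4090 J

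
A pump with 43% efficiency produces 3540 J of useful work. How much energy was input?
W_in = W_out/η = 3540/0.43 = 8233 J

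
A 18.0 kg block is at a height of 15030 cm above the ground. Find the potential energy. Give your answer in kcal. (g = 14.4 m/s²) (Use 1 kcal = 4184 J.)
Convert to SI: m = 18.0 kg, h = 150.3 m
PE = mgh = (18.0)(14.4)(150.3) = 38957.8 J = 9.311 kcal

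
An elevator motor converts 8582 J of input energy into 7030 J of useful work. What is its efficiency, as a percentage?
η = W_out/W_in = 7030/8582 = 81.92%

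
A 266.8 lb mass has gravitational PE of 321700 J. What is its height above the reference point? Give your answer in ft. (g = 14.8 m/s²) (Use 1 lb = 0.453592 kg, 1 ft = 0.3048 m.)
Convert to SI: m = 121.018 kg, PE = 321700 J
h = PE/(mg) = 321700/(121.018·14.8) = 179.613 m = 589.3 ft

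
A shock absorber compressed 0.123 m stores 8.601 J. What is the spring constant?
k = 2·PE/x² = 2·8.601/(0.123)² = 1137 N/m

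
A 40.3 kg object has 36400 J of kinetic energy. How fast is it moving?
v = √(2·KE/m) = √(2·36400/40.3) = 42.5 m/s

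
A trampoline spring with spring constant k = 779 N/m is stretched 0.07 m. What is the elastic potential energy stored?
PE = ½kx² = ½(779)(0.07)² = 1.909 J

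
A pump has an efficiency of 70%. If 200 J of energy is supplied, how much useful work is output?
W_out = η·W_in = 0.7·200 = 140.0 J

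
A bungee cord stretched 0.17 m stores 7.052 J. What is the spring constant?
k = 2·PE/x² = 2·7.052/(0.17)² = 488.0 N/m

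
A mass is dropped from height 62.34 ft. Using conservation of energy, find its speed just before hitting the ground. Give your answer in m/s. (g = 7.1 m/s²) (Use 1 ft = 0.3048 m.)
Convert to SI: h = 19.0012 m
mgh = ½mv² ⇒ v = √(2gh) = √(2·7.1·19.0012) = 16.43 m/s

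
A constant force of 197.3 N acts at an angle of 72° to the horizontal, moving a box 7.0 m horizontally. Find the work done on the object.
W = F·d·cosθ = (197.3)(7.0)cos(72°) = 426.8 J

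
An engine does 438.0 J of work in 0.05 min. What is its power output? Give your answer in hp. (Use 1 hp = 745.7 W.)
Convert to SI: W = 438.0 J, t = 3.0 s
P = W/t = 438.0/3.0 = 146.0 W = 0.1958 hp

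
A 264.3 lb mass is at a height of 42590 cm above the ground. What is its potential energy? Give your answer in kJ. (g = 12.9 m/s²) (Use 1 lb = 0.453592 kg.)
Convert to SI: m = 119.884 kg, h = 425.9 m
PE = mgh = (119.884)(12.9)(425.9) = 658658 J = 658.7 kJ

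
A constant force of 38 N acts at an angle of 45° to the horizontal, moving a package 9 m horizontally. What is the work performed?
W = F·d·cosθ = (38)(9)cos(45°) = 241.8 J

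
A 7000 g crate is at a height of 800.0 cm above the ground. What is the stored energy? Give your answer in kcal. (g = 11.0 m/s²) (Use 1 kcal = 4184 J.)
Convert to SI: m = 7.0 kg, h = 8.0 m
PE = mgh = (7.0)(11.0)(8.0) = 616.0 J = 0.1472 kcal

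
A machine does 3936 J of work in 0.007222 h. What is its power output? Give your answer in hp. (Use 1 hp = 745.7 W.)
Convert to SI: W = 3936.0 J, t = 25.9992 s
P = W/t = 3936.0/25.9992 = 151.389 W = 0.203 hp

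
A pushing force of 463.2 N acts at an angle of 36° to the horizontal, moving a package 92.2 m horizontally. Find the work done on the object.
W = F·d·cosθ = (463.2)(92.2)cos(36°) = 34550 J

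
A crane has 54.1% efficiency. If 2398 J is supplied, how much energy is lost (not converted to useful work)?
W_lost = W_in(1 − η) = 2398·(1 − 0.541) = 1101 J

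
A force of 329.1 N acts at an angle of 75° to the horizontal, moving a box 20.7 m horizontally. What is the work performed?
W = F·d·cosθ = (329.1)(20.7)cos(75°) = 1763 J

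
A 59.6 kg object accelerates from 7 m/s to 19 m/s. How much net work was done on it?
W = ΔKE = ½m(v₂² − v₁²) = ½(59.6)(19² − 7²) = 9297.6 J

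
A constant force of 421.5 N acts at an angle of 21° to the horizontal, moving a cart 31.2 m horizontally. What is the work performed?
W = F·d·cosθ = (421.5)(31.2)cos(21°) = 12280 J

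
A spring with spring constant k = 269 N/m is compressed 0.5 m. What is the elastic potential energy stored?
PE = ½kx² = ½(269)(0.5)² = 33.63 J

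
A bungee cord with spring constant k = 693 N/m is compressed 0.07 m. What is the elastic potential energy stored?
PE = ½kx² = ½(693)(0.07)² = 1.698 J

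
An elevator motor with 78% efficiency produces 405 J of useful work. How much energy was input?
W_in = W_out/η = 405/0.78 = 519.2 J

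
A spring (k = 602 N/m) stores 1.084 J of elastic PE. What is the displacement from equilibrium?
x = √(2·PE/k) = √(2·1.084/602) = 0.06001 m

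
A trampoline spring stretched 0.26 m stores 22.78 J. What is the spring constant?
k = 2·PE/x² = 2·22.78/(0.26)² = 674.0 N/m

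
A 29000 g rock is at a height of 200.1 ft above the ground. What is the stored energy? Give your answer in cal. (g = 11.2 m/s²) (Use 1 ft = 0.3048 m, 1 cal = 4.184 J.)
Convert to SI: m = 29.0 kg, h = 60.9905 m
PE = mgh = (29.0)(11.2)(60.9905) = 19809.7 J = 4735 cal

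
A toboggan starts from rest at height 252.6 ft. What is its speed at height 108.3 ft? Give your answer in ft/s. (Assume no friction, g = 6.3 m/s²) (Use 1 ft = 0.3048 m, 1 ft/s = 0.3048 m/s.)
Convert to SI: h₁−h₂ = 43.9826 m
mgh₁ = mgh₂ + ½mv² ⇒ v = √(2g(h₁−h₂)) = √(2·6.3·43.9826) = 23.5411 m/s = 77.23 ft/s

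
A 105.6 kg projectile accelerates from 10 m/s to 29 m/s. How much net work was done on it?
W = ΔKE = ½m(v₂² − v₁²) = ½(105.6)(29² − 10²) = 39124.8 J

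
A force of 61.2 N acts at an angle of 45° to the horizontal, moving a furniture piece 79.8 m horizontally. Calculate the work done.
W = F·d·cosθ = (61.2)(79.8)cos(45°) = 3453 J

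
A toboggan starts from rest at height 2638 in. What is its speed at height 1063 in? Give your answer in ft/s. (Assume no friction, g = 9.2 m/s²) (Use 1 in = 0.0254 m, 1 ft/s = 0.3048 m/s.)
Convert to SI: h₁−h₂ = 40.005 m
mgh₁ = mgh₂ + ½mv² ⇒ v = √(2g(h₁−h₂)) = √(2·9.2·40.005) = 27.131 m/s = 89.01 ft/s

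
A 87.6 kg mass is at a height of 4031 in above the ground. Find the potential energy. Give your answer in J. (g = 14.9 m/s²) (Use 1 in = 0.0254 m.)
Convert to SI: m = 87.6 kg, h = 102.387 m
PE = mgh = (87.6)(14.9)(102.387) = 133600 J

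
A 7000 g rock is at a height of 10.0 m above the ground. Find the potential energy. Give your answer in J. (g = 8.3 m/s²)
Convert to SI: m = 7.0 kg, h = 10.0 m
PE = mgh = (7.0)(8.3)(10.0) = 581.0 J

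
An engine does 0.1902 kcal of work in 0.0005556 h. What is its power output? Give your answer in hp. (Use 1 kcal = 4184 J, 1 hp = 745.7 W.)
Convert to SI: W = 795.797 J, t = 2.00016 s
P = W/t = 795.797/2.00016 = 397.867 W = 0.5335 hp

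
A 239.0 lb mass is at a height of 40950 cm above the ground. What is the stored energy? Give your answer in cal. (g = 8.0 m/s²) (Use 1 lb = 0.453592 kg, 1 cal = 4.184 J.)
Convert to SI: m = 108.408 kg, h = 409.5 m
PE = mgh = (108.408)(8.0)(409.5) = 355146 J = 84880 cal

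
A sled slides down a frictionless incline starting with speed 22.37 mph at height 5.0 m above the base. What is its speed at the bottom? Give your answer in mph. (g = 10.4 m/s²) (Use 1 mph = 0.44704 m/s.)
Convert to SI: v₀ = 10.0003 m/s, h = 5.0 m
½mv₀² + mgh = ½mv² ⇒ v = √(v₀² + 2gh) = √(10.0003² + 2·10.4·5.0) = 14.2831 m/s = 31.95 mph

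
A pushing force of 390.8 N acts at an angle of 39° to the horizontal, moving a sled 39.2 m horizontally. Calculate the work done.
W = F·d·cosθ = (390.8)(39.2)cos(39°) = 11910 J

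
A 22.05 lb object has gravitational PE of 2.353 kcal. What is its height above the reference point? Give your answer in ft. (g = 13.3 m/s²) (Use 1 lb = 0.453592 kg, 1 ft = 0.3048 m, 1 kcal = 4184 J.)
Convert to SI: m = 10.0017 kg, PE = 9844.95 J
h = PE/(mg) = 9844.95/(10.0017·13.3) = 74.0096 m = 242.8 ft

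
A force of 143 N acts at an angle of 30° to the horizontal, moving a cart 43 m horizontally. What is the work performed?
W = F·d·cosθ = (143)(43)cos(30°) = 5325 J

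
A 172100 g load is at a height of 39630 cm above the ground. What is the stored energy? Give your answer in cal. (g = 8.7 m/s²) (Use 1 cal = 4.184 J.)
Convert to SI: m = 172.1 kg, h = 396.3 m
PE = mgh = (172.1)(8.7)(396.3) = 593368 J = 141800 cal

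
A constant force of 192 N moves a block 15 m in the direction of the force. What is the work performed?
W = F·d = (192)(15) = 2880 J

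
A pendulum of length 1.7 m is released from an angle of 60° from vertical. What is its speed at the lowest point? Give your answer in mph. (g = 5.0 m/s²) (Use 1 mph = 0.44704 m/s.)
h = L(1 − cosθ) = 1.7(1 − cos60°) = 0.85 m
v = √(2gh) = √(2·5.0·0.85) = 2.91548 m/s = 6.522 mph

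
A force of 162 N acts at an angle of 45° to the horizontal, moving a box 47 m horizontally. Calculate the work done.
W = F·d·cosθ = (162)(47)cos(45°) = 5384 J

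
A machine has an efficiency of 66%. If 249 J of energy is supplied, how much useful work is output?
W_out = η·W_in = 0.66·249 = 164.34 J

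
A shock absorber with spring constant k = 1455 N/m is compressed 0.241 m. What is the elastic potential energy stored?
PE = ½kx² = ½(1455)(0.241)² = 42.25 J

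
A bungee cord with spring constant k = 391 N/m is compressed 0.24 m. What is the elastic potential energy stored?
PE = ½kx² = ½(391)(0.24)² = 11.26 J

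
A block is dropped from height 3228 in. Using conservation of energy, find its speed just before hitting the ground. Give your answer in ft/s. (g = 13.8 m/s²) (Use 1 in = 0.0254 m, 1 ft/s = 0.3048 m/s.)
Convert to SI: h = 81.9912 m
mgh = ½mv² ⇒ v = √(2gh) = √(2·13.8·81.9912) = 47.5705 m/s = 156.1 ft/s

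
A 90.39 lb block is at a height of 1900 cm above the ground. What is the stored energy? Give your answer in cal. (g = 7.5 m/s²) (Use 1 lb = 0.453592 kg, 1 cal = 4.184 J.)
Convert to SI: m = 41.0002 kg, h = 19.0 m
PE = mgh = (41.0002)(7.5)(19.0) = 5842.53 J = 1396 cal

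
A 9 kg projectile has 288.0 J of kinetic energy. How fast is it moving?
v = √(2·KE/m) = √(2·288.0/9) = 8.0 m/s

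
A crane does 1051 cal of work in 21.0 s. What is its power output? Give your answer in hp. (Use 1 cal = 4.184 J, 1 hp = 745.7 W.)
Convert to SI: W = 4397.38 J, t = 21.0 s
P = W/t = 4397.38/21.0 = 209.399 W = 0.2808 hp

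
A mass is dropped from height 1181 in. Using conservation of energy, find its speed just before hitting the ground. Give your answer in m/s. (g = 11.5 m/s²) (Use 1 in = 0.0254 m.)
Convert to SI: h = 29.9974 m
mgh = ½mv² ⇒ v = √(2gh) = √(2·11.5·29.9974) = 26.27 m/s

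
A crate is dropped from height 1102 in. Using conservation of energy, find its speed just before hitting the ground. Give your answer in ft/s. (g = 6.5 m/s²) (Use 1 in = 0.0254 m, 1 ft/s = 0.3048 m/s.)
Convert to SI: h = 27.9908 m
mgh = ½mv² ⇒ v = √(2gh) = √(2·6.5·27.9908) = 19.0756 m/s = 62.58 ft/s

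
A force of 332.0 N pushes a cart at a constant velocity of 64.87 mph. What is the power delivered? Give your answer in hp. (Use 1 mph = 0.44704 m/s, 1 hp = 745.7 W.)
Convert to SI: F = 332.0 N, v = 28.9995 m/s
P = Fv = (332.0)(28.9995) = 9627.83 W = 12.91 hp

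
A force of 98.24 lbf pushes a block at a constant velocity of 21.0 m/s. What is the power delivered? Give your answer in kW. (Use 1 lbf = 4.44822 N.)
Convert to SI: F = 436.993 N, v = 21.0 m/s
P = Fv = (436.993)(21.0) = 9176.86 W = 9.177 kW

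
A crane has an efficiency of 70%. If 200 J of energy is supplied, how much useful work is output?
W_out = η·W_in = 0.7·200 = 140.0 J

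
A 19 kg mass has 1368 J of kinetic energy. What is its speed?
v = √(2·KE/m) = √(2·1368/19) = 12.0 m/s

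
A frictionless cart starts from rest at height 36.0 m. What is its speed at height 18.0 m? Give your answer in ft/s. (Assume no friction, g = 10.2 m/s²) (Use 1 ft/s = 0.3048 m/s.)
mgh₁ = mgh₂ + ½mv² ⇒ v = √(2g(h₁−h₂)) = √(2·10.2·18.0) = 19.1625 m/s = 62.87 ft/s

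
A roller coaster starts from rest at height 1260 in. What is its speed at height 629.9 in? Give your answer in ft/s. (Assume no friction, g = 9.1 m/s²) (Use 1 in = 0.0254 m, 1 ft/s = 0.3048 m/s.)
Convert to SI: h₁−h₂ = 16.0045 m
mgh₁ = mgh₂ + ½mv² ⇒ v = √(2g(h₁−h₂)) = √(2·9.1·16.0045) = 17.067 m/s = 55.99 ft/s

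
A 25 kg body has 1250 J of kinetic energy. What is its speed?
v = √(2·KE/m) = √(2·1250/25) = 10.0 m/s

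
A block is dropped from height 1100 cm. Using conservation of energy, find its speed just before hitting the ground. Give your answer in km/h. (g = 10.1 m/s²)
Convert to SI: h = 11.0 m
mgh = ½mv² ⇒ v = √(2gh) = √(2·10.1·11.0) = 14.9064 m/s = 53.66 km/h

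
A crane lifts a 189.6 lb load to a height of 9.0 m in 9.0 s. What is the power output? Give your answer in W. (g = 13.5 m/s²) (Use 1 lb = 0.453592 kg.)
Convert to SI: m = 86.001 kg, h = 9.0 m, t = 9.0 s
P = mgh/t = (86.001)(13.5)(9.0)/9.0 = 1161 W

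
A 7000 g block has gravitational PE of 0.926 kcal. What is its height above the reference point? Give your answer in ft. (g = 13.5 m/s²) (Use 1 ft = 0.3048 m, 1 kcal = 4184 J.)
Convert to SI: m = 7.0 kg, PE = 3874.38 J
h = PE/(mg) = 3874.38/(7.0·13.5) = 40.9988 m = 134.5 ft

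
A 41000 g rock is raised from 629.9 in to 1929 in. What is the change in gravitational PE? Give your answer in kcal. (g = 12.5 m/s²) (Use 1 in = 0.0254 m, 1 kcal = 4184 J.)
Convert to SI: m = 41.0 kg, Δh = 32.9971 m
ΔPE = mgΔh = (41.0)(12.5)(32.9971) = 16911.0 J = 4.042 kcal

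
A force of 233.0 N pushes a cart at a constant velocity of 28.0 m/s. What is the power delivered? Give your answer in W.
P = Fv = (233.0)(28.0) = 6524 W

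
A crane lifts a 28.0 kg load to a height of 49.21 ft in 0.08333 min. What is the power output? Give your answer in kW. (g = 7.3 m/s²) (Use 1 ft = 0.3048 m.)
Convert to SI: m = 28.0 kg, h = 14.9992 m, t = 4.9998 s
P = mgh/t = (28.0)(7.3)(14.9992)/4.9998 = 613.192 W = 0.6132 kW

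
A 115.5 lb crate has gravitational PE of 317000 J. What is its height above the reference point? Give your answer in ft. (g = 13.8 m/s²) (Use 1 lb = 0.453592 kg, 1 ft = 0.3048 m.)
Convert to SI: m = 52.3899 kg, PE = 317000 J
h = PE/(mg) = 317000/(52.3899·13.8) = 438.463 m = 1439 ft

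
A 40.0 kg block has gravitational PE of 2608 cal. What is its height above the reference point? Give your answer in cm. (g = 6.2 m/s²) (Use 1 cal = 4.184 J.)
Convert to SI: m = 40.0 kg, PE = 10911.9 J
h = PE/(mg) = 10911.9/(40.0·6.2) = 43.9995 m = 4400 cm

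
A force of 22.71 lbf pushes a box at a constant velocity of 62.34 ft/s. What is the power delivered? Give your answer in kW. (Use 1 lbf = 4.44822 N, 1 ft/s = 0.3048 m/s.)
Convert to SI: F = 101.019 N, v = 19.0012 m/s
P = Fv = (101.019)(19.0012) = 1919.49 W = 1.919 kW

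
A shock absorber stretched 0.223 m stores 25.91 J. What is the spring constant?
k = 2·PE/x² = 2·25.91/(0.223)² = 1042 N/m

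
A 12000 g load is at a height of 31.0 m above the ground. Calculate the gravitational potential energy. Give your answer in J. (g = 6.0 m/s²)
Convert to SI: m = 12.0 kg, h = 31.0 m
PE = mgh = (12.0)(6.0)(31.0) = 2232 J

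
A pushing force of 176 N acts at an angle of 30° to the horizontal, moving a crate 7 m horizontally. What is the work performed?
W = F·d·cosθ = (176)(7)cos(30°) = 1067 J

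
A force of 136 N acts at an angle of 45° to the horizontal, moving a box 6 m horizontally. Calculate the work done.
W = F·d·cosθ = (136)(6)cos(45°) = 577.0 J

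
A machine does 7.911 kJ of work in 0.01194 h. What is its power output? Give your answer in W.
Convert to SI: W = 7911.0 J, t = 42.984 s
P = W/t = 7911.0/42.984 = 184.0 W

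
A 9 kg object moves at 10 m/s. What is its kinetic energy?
KE = ½mv² = ½(9)(10)² = 450.0 J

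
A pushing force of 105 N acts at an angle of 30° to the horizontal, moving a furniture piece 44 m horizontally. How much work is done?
W = F·d·cosθ = (105)(44)cos(30°) = 4001 J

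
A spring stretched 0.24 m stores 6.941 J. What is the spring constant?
k = 2·PE/x² = 2·6.941/(0.24)² = 241.0 N/m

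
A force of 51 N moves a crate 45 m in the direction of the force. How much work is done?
W = F·d = (51)(45) = 2295 J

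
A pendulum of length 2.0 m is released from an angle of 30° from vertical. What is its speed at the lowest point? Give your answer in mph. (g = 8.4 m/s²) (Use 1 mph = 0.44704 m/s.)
h = L(1 − cosθ) = 2.0(1 − cos30°) = 0.267949 m
v = √(2gh) = √(2·8.4·0.267949) = 2.12168 m/s = 4.746 mph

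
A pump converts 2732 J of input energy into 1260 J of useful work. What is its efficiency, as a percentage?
η = W_out/W_in = 1260/2732 = 46.12%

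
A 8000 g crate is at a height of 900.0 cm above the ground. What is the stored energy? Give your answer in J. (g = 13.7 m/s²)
Convert to SI: m = 8.0 kg, h = 9.0 m
PE = mgh = (8.0)(13.7)(9.0) = 986.4 J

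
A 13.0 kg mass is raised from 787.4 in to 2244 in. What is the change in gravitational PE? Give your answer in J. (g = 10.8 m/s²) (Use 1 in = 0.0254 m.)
Convert to SI: m = 13.0 kg, Δh = 36.9976 m
ΔPE = mgΔh = (13.0)(10.8)(36.9976) = 5194 J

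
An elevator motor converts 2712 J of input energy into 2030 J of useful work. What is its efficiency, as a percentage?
η = W_out/W_in = 2030/2712 = 74.85%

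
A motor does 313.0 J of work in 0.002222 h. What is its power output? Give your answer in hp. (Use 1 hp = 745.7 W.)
Convert to SI: W = 313.0 J, t = 7.9992 s
P = W/t = 313.0/7.9992 = 39.1289 W = 0.05247 hp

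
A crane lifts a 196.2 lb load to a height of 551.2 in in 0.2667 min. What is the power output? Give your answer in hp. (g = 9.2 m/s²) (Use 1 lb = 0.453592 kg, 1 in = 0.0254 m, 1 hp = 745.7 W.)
Convert to SI: m = 88.9948 kg, h = 14.0005 m, t = 16.002 s
P = mgh/t = (88.9948)(9.2)(14.0005)/16.002 = 716.343 W = 0.9606 hp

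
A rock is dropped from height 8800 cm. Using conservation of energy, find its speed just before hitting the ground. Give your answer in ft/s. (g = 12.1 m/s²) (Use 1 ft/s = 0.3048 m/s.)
Convert to SI: h = 88.0 m
mgh = ½mv² ⇒ v = √(2gh) = √(2·12.1·88.0) = 46.1476 m/s = 151.4 ft/s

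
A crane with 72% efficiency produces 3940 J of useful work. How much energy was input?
W_in = W_out/η = 3940/0.72 = 5472 J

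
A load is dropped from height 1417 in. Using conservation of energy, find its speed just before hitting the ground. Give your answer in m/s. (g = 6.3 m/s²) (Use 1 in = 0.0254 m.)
Convert to SI: h = 35.9918 m
mgh = ½mv² ⇒ v = √(2gh) = √(2·6.3·35.9918) = 21.3 m/s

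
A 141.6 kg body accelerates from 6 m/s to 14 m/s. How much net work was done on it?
W = ΔKE = ½m(v₂² − v₁²) = ½(141.6)(14² − 6²) = 11328.0 J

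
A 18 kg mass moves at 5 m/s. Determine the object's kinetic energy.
KE = ½mv² = ½(18)(5)² = 225.0 J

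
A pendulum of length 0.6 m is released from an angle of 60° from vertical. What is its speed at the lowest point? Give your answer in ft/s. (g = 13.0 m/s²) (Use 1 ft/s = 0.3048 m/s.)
h = L(1 − cosθ) = 0.6(1 − cos60°) = 0.3 m
v = √(2gh) = √(2·13.0·0.3) = 2.79285 m/s = 9.163 ft/s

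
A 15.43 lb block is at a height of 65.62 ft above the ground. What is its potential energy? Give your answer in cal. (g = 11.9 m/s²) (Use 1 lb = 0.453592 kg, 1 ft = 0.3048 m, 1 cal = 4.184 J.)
Convert to SI: m = 6.99892 kg, h = 20.001 m
PE = mgh = (6.99892)(11.9)(20.001) = 1665.83 J = 398.1 cal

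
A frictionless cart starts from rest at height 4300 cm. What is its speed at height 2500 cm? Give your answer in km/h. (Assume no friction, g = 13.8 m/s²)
Convert to SI: h₁−h₂ = 18.0 m
mgh₁ = mgh₂ + ½mv² ⇒ v = √(2g(h₁−h₂)) = √(2·13.8·18.0) = 22.289 m/s = 80.24 km/h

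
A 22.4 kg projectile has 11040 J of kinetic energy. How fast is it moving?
v = √(2·KE/m) = √(2·11040/22.4) = 31.4 m/s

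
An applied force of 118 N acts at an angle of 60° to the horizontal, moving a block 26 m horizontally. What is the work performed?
W = F·d·cosθ = (118)(26)cos(60°) = 1534 J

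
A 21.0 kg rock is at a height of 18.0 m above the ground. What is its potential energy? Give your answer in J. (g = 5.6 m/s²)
PE = mgh = (21.0)(5.6)(18.0) = 2117 J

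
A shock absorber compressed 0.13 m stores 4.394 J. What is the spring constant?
k = 2·PE/x² = 2·4.394/(0.13)² = 520.0 N/m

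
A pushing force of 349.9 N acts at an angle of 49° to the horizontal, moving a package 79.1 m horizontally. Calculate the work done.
W = F·d·cosθ = (349.9)(79.1)cos(49°) = 18160 J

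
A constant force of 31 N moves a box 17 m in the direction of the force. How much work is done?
W = F·d = (31)(17) = 527.0 J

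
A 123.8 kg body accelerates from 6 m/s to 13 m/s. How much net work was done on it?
W = ΔKE = ½m(v₂² − v₁²) = ½(123.8)(13² − 6²) = 8232.7 J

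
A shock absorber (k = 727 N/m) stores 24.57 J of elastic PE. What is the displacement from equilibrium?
x = √(2·PE/k) = √(2·24.57/727) = 0.26 m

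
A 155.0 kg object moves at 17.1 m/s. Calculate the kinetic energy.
KE = ½mv² = ½(155.0)(17.1)² = 22660 J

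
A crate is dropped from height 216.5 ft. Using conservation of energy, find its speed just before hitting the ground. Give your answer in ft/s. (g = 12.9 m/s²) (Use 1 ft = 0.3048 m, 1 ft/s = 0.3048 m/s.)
Convert to SI: h = 65.9892 m
mgh = ½mv² ⇒ v = √(2gh) = √(2·12.9·65.9892) = 41.2616 m/s = 135.4 ft/s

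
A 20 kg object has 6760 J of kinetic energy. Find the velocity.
v = √(2·KE/m) = √(2·6760/20) = 26.0 m/s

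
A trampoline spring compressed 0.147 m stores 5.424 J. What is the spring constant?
k = 2·PE/x² = 2·5.424/(0.147)² = 502.0 N/m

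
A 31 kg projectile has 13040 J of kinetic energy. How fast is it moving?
v = √(2·KE/m) = √(2·13040/31) = 29.01 m/s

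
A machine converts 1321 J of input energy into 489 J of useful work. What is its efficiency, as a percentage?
η = W_out/W_in = 489/1321 = 37.02%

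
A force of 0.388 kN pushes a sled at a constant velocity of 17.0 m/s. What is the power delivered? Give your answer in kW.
Convert to SI: F = 388.0 N, v = 17.0 m/s
P = Fv = (388.0)(17.0) = 6596.0 W = 6.596 kW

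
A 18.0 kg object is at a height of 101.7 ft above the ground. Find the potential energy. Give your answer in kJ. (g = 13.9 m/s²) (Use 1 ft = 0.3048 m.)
Convert to SI: m = 18.0 kg, h = 30.9982 m
PE = mgh = (18.0)(13.9)(30.9982) = 7755.74 J = 7.756 kJ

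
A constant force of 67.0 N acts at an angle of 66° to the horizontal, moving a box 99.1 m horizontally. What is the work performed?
W = F·d·cosθ = (67.0)(99.1)cos(66°) = 2701 J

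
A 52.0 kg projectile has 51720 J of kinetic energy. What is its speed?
v = √(2·KE/m) = √(2·51720/52.0) = 44.6 m/s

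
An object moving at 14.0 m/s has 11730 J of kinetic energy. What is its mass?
m = 2·KE/v² = 2·11730/(14.0)² = 119.7 kg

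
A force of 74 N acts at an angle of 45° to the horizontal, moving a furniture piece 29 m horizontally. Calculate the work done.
W = F·d·cosθ = (74)(29)cos(45°) = 1517 J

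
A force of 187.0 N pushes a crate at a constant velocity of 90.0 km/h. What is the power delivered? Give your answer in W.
Convert to SI: F = 187.0 N, v = 25.0 m/s
P = Fv = (187.0)(25.0) = 4675 W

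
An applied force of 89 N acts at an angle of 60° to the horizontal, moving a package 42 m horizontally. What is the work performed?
W = F·d·cosθ = (89)(42)cos(60°) = 1869 J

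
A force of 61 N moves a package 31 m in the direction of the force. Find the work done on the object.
W = F·d = (61)(31) = 1891 J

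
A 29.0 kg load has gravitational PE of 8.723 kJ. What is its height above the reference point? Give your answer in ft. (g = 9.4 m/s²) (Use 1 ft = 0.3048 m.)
Convert to SI: m = 29.0 kg, PE = 8723.0 J
h = PE/(mg) = 8723.0/(29.0·9.4) = 31.9993 m = 105.0 ft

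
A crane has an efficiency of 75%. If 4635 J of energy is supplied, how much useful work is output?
W_out = η·W_in = 0.75·4635 = 3476.25 J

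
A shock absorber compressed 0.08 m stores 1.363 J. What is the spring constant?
k = 2·PE/x² = 2·1.363/(0.08)² = 425.9 N/m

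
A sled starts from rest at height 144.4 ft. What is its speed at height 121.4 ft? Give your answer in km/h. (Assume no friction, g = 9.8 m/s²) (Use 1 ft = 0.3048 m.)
Convert to SI: h₁−h₂ = 7.0104 m
mgh₁ = mgh₂ + ½mv² ⇒ v = √(2g(h₁−h₂)) = √(2·9.8·7.0104) = 11.7219 m/s = 42.2 km/h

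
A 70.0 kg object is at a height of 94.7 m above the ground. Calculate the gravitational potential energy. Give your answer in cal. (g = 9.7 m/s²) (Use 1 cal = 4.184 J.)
PE = mgh = (70.0)(9.7)(94.7) = 64301.3 J = 15370 cal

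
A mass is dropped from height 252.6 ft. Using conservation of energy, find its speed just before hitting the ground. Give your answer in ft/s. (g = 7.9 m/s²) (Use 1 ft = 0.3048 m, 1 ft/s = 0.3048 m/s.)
Convert to SI: h = 76.9925 m
mgh = ½mv² ⇒ v = √(2gh) = √(2·7.9·76.9925) = 34.8781 m/s = 114.4 ft/s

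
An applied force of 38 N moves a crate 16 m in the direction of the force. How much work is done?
W = F·d = (38)(16) = 608.0 J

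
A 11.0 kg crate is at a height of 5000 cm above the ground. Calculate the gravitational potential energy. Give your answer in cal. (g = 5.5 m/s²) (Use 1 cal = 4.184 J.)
Convert to SI: m = 11.0 kg, h = 50.0 m
PE = mgh = (11.0)(5.5)(50.0) = 3025.0 J = 723.0 cal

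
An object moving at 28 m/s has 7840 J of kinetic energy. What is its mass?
m = 2·KE/v² = 2·7840/(28)² = 20.0 kg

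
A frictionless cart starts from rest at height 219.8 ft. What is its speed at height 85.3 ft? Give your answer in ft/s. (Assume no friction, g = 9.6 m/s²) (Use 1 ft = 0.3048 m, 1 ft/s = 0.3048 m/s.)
Convert to SI: h₁−h₂ = 40.9956 m
mgh₁ = mgh₂ + ½mv² ⇒ v = √(2g(h₁−h₂)) = √(2·9.6·40.9956) = 28.0556 m/s = 92.05 ft/s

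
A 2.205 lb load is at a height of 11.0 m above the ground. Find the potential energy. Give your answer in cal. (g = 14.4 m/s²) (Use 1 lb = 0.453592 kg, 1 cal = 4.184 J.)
Convert to SI: m = 1.00017 kg, h = 11.0 m
PE = mgh = (1.00017)(14.4)(11.0) = 158.427 J = 37.86 cal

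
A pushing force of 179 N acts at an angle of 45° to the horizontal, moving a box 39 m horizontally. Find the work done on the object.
W = F·d·cosθ = (179)(39)cos(45°) = 4936 J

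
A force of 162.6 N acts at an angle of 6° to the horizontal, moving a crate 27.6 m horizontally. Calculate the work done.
W = F·d·cosθ = (162.6)(27.6)cos(6°) = 4463 J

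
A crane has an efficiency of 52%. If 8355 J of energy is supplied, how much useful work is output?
W_out = η·W_in = 0.52·8355 = 4344.6 J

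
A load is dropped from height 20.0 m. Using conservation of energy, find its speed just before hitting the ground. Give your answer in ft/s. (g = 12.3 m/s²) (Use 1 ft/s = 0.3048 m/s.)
mgh = ½mv² ⇒ v = √(2gh) = √(2·12.3·20.0) = 22.1811 m/s = 72.77 ft/s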